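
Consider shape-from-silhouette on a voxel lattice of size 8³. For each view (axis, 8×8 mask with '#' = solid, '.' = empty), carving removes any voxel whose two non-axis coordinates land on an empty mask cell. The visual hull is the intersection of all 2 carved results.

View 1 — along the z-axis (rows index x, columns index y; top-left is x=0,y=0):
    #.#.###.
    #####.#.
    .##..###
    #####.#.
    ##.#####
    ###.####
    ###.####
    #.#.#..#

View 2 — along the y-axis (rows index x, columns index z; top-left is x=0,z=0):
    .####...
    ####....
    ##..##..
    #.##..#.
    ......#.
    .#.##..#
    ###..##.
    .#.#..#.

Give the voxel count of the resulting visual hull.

170 voxels

full grid |V| = 512
after view 1 [z-axis, 47 of 64 cells solid] → remaining = 376
after view 2 [y-axis, 29 of 64 cells solid] → remaining = 170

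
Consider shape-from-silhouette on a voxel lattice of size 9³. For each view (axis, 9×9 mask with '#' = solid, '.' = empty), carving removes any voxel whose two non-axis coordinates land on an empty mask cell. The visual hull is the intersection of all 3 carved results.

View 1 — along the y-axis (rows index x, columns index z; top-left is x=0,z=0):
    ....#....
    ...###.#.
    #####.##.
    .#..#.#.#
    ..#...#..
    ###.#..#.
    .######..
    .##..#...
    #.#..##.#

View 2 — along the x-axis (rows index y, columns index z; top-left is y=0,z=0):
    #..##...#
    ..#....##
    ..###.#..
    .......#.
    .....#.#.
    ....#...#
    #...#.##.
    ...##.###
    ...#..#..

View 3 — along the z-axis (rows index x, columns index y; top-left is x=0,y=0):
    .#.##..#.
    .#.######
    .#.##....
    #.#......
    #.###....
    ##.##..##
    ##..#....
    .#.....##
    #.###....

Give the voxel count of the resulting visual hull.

voxel count = 40

start: 9×9×9 = 729 voxels
[1] y-view keeps 37 columns → grid now 333
[2] x-view keeps 27 columns → grid now 107
[3] z-view keeps 36 columns → grid now 40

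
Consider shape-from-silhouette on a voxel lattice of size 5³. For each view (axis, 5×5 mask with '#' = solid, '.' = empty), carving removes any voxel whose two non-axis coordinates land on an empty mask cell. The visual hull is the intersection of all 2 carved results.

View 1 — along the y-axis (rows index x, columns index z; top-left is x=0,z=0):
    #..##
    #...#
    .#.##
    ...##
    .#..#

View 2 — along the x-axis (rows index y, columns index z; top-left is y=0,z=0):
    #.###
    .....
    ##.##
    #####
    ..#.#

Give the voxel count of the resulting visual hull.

voxel count = 39

start: 5×5×5 = 125 voxels
carve view 1 (along y, XZ-mask fill 12/25): 60 voxels remain
carve view 2 (along x, YZ-mask fill 15/25): 39 voxels remain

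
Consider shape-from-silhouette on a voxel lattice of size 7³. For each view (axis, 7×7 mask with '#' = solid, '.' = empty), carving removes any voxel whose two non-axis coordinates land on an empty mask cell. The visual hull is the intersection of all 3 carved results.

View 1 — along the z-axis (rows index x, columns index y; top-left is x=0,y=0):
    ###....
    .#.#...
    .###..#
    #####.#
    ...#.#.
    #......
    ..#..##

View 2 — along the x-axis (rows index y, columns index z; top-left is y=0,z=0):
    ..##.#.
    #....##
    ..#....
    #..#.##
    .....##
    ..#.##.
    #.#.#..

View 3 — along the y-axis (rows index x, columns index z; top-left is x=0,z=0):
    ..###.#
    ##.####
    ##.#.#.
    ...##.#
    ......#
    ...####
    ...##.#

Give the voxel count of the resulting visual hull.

voxel count = 28

full grid |V| = 343
  1. axis=2 (XY plane), |mask|=21  ⇒  voxels=147
  2. axis=0 (YZ plane), |mask|=19  ⇒  voxels=58
  3. axis=1 (XZ plane), |mask|=25  ⇒  voxels=28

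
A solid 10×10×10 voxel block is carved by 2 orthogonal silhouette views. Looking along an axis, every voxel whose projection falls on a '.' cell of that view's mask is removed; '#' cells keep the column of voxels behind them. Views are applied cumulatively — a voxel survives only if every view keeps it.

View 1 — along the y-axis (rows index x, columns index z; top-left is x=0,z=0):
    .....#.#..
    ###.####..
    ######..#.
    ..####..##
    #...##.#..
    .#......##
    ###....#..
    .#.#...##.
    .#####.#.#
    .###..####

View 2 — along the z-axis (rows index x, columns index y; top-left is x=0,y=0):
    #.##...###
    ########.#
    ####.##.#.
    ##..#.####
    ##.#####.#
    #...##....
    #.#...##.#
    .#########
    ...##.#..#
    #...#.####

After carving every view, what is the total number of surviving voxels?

full grid |V| = 1000
V1 y: intersect with XZ mask (51 set) -- 510 left
V2 z: intersect with XY mask (64 set) -- 333 left

|visual hull| = 333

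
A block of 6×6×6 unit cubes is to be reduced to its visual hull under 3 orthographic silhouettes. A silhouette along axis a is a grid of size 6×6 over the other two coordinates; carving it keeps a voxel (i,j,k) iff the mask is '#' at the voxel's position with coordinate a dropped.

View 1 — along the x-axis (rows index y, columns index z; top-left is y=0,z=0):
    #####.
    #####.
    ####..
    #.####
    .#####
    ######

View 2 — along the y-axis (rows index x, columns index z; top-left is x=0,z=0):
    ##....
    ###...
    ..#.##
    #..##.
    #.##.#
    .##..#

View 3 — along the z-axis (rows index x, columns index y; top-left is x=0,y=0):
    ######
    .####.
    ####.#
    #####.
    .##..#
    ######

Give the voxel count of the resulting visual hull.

before carving: 216 voxels (6×6×6)
V1 x: intersect with YZ mask (30 set) -- 180 left
V2 y: intersect with XZ mask (18 set) -- 90 left
V3 z: intersect with XY mask (29 set) -- 68 left

remaining voxels: 68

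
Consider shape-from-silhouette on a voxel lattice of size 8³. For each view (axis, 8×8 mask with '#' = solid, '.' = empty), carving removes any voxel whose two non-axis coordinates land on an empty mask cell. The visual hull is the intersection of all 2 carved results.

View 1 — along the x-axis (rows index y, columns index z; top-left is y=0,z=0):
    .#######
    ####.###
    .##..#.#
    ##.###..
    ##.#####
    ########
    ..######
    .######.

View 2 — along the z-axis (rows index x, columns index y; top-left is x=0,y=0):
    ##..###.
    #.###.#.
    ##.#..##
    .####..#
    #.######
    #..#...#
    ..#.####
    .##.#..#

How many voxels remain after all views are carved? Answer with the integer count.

start: 8×8×8 = 512 voxels
[1] x-view keeps 50 columns → grid now 400
[2] z-view keeps 39 columns → grid now 240

remaining voxels: 240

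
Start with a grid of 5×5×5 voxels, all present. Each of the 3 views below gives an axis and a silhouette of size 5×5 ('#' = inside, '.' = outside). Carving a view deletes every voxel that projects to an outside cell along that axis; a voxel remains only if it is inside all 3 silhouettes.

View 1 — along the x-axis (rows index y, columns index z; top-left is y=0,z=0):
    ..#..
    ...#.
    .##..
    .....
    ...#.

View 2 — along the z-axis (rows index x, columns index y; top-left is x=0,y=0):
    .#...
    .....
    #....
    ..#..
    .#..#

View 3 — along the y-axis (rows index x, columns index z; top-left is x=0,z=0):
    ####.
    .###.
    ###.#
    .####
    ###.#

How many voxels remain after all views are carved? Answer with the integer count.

voxel count = 4

start: 5×5×5 = 125 voxels
carve view 1 (along x, YZ-mask fill 5/25): 25 voxels remain
carve view 2 (along z, XY-mask fill 5/25): 6 voxels remain
carve view 3 (along y, XZ-mask fill 19/25): 4 voxels remain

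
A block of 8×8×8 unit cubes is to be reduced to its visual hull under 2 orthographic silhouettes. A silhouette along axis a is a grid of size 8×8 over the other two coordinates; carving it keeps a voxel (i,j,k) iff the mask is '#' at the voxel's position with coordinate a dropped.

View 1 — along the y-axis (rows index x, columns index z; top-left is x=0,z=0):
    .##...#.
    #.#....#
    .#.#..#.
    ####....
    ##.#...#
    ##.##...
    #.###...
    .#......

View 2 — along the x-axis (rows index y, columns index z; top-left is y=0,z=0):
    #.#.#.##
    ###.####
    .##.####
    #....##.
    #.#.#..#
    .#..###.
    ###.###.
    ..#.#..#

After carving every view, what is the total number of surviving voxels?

remaining voxels: 109

start: 8×8×8 = 512 voxels
step 1: project along y, AND mask (26/64) → |grid| = 208
step 2: project along x, AND mask (38/64) → |grid| = 109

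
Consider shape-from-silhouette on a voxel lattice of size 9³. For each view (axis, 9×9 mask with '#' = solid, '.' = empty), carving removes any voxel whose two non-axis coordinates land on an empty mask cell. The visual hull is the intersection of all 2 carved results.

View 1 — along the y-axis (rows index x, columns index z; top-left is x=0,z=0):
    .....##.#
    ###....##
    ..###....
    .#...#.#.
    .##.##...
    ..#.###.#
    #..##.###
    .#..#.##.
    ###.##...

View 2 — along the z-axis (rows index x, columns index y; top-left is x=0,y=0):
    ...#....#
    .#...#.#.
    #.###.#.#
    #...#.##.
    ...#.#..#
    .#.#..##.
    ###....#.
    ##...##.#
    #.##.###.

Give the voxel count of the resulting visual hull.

full grid |V| = 729
step 1: project along y, AND mask (38/81) → |grid| = 342
step 2: project along z, AND mask (37/81) → |grid| = 157

voxel count = 157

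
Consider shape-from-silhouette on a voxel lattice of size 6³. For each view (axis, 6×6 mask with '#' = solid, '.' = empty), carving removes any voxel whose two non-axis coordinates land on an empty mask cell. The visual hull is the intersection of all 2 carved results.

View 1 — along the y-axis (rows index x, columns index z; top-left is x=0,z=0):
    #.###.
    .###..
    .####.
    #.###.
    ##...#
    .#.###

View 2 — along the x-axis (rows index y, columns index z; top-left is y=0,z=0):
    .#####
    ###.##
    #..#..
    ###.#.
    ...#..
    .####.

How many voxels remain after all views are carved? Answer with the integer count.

start: 6×6×6 = 216 voxels
[1] y-view keeps 22 columns → grid now 132
[2] x-view keeps 21 columns → grid now 81

remaining voxels: 81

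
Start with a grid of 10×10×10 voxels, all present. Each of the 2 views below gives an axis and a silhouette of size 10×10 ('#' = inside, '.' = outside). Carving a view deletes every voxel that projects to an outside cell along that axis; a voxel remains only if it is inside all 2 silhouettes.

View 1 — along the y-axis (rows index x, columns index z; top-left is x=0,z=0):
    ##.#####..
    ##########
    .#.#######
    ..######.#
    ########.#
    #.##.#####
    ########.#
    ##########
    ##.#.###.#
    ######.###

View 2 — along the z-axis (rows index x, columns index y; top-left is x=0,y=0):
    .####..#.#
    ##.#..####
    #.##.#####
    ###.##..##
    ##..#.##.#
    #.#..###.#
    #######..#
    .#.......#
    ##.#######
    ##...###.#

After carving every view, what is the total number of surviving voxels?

remaining voxels: 536

start: 10×10×10 = 1000 voxels
step 1: project along y, AND mask (84/100) → |grid| = 840
step 2: project along z, AND mask (65/100) → |grid| = 536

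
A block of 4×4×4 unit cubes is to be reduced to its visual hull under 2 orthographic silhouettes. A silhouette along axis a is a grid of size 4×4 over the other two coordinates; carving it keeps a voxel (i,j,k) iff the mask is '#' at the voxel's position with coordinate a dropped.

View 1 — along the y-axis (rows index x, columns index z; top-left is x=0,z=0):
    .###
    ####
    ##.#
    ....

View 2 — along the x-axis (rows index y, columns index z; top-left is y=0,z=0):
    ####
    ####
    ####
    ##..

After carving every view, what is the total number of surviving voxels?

35 voxels

before carving: 64 voxels (4×4×4)
after view 1 [y-axis, 10 of 16 cells solid] → remaining = 40
after view 2 [x-axis, 14 of 16 cells solid] → remaining = 35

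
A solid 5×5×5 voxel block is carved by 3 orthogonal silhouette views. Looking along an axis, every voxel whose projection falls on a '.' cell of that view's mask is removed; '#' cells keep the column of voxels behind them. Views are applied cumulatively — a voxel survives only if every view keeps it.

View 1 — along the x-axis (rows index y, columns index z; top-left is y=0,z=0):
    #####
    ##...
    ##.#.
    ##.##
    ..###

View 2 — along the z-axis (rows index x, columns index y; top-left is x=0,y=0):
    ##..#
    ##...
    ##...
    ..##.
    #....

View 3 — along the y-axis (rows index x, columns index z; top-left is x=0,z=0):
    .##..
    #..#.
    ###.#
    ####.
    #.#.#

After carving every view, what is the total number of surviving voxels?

voxel count = 22

initial block: 5^3 = 125
V1 x: intersect with YZ mask (17 set) -- 85 left
V2 z: intersect with XY mask (10 set) -- 36 left
V3 y: intersect with XZ mask (15 set) -- 22 left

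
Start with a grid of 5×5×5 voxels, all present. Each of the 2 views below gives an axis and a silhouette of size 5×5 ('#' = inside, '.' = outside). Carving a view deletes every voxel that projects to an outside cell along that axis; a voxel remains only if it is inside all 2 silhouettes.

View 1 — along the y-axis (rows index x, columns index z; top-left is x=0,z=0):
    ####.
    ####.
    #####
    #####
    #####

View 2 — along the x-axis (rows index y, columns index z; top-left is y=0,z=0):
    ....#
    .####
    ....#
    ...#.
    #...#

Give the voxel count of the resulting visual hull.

full grid |V| = 125
after view 1 [y-axis, 23 of 25 cells solid] → remaining = 115
after view 2 [x-axis, 9 of 25 cells solid] → remaining = 37

|visual hull| = 37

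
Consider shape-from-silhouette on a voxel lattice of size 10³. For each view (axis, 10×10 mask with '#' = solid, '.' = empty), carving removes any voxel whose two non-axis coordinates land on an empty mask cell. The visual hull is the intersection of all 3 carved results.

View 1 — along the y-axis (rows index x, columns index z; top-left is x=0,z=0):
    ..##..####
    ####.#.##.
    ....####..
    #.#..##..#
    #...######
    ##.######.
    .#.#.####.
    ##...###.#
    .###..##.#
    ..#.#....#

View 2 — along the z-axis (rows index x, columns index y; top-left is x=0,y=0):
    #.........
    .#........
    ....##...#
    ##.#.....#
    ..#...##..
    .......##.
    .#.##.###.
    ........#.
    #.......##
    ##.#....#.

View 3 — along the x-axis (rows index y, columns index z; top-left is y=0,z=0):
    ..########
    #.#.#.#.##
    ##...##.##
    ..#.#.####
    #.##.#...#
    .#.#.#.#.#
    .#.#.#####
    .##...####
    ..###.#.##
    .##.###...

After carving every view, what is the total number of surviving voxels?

voxel count = 97

before carving: 1000 voxels (10×10×10)
step 1: project along y, AND mask (58/100) → |grid| = 580
step 2: project along z, AND mask (28/100) → |grid| = 154
step 3: project along x, AND mask (60/100) → |grid| = 97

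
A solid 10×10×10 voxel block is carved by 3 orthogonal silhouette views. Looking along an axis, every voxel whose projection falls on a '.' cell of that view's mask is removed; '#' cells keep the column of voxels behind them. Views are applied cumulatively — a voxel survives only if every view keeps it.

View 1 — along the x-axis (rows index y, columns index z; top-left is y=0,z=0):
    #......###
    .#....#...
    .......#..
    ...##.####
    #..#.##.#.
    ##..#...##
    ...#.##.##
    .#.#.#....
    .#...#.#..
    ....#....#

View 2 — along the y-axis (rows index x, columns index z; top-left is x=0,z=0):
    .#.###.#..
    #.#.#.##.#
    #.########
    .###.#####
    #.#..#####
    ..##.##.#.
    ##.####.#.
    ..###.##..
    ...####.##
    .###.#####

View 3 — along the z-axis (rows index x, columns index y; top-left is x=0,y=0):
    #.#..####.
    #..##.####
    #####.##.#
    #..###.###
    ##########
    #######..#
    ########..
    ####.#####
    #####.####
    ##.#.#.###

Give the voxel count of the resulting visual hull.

initial block: 10^3 = 1000
after view 1 [x-axis, 36 of 100 cells solid] → remaining = 360
after view 2 [y-axis, 66 of 100 cells solid] → remaining = 239
after view 3 [z-axis, 79 of 100 cells solid] → remaining = 192

voxel count = 192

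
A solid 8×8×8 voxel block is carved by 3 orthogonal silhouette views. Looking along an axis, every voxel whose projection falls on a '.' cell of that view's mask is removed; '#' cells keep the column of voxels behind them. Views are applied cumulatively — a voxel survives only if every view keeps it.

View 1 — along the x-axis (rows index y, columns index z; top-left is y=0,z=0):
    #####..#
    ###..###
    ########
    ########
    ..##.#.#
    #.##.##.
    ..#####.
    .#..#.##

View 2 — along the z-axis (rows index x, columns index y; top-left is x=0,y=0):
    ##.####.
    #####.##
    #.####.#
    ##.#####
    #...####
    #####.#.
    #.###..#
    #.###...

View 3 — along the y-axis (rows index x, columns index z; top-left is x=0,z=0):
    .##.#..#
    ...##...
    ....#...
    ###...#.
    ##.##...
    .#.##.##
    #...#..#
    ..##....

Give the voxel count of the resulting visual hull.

remaining voxels: 102

initial block: 8^3 = 512
[1] x-view keeps 46 columns → grid now 368
[2] z-view keeps 46 columns → grid now 265
[3] y-view keeps 25 columns → grid now 102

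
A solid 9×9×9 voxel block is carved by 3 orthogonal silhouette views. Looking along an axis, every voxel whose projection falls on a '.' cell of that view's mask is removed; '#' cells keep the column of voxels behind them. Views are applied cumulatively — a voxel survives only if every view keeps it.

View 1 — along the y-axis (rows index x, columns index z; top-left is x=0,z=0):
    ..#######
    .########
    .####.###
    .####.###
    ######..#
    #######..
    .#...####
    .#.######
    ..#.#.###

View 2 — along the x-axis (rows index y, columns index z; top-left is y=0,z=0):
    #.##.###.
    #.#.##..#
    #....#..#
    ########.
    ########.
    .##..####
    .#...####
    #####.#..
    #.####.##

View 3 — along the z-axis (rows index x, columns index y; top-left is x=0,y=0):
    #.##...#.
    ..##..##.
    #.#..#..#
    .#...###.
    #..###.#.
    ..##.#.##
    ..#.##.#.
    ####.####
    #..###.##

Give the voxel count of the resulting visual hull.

|visual hull| = 186

start: 9×9×9 = 729 voxels
  1. axis=1 (XZ plane), |mask|=60  ⇒  voxels=540
  2. axis=0 (YZ plane), |mask|=54  ⇒  voxels=351
  3. axis=2 (XY plane), |mask|=44  ⇒  voxels=186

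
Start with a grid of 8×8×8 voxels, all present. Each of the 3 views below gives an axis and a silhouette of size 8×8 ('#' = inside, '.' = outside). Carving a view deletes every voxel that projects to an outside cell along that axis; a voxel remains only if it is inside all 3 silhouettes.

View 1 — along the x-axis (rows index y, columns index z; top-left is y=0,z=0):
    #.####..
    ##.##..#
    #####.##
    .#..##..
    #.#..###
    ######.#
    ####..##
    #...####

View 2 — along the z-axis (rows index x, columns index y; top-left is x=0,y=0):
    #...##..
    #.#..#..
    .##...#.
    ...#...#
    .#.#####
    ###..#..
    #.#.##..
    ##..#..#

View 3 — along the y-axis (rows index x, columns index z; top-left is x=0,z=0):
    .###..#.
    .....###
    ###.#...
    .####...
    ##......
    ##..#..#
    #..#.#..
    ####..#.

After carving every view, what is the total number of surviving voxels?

|visual hull| = 69

start: 8×8×8 = 512 voxels
  1. axis=0 (YZ plane), |mask|=43  ⇒  voxels=344
  2. axis=2 (XY plane), |mask|=29  ⇒  voxels=161
  3. axis=1 (XZ plane), |mask|=29  ⇒  voxels=69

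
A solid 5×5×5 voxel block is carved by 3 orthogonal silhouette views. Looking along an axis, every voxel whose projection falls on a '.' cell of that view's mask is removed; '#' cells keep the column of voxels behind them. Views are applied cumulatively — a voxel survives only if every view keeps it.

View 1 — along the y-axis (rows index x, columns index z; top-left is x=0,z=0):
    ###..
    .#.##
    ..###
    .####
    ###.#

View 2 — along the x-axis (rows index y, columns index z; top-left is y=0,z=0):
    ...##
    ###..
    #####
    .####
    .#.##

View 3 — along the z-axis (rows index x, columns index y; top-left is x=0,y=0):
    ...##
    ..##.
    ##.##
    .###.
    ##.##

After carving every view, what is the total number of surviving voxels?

before carving: 125 voxels (5×5×5)
V1 y: intersect with XZ mask (17 set) -- 85 left
V2 x: intersect with YZ mask (17 set) -- 60 left
V3 z: intersect with XY mask (15 set) -- 36 left

voxel count = 36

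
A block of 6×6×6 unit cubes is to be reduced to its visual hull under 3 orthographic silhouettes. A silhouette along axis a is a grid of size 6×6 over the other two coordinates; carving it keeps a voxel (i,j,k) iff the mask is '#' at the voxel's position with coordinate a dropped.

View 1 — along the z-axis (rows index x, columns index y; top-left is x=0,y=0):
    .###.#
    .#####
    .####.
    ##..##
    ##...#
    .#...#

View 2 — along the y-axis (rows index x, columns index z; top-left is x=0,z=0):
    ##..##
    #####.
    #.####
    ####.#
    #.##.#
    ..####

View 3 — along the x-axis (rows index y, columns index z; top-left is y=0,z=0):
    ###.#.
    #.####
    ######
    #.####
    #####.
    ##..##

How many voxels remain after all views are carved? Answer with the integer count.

82 voxels

initial block: 6^3 = 216
V1 z: intersect with XY mask (22 set) -- 132 left
V2 y: intersect with XZ mask (27 set) -- 101 left
V3 x: intersect with YZ mask (29 set) -- 82 left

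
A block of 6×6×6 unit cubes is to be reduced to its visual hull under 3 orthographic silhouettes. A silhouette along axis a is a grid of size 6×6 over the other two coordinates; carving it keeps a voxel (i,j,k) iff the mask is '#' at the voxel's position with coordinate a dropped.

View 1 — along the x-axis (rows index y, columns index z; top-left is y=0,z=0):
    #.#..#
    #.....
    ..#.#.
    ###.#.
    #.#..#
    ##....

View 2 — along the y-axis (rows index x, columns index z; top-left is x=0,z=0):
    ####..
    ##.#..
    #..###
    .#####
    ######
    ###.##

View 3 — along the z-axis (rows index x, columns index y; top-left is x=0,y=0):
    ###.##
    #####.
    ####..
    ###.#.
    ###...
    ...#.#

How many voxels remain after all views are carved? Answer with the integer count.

full grid |V| = 216
[1] x-view keeps 15 columns → grid now 90
[2] y-view keeps 27 columns → grid now 67
[3] z-view keeps 23 columns → grid now 37

remaining voxels: 37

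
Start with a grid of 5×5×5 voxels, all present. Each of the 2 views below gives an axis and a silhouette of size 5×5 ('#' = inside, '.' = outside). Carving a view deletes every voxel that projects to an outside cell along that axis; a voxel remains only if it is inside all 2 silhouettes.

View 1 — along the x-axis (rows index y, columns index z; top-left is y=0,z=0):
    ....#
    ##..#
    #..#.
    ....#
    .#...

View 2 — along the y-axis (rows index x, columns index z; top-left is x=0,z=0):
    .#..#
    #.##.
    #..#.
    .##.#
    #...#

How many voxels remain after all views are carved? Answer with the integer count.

full grid |V| = 125
[1] x-view keeps 8 columns → grid now 40
[2] y-view keeps 12 columns → grid now 21

voxel count = 21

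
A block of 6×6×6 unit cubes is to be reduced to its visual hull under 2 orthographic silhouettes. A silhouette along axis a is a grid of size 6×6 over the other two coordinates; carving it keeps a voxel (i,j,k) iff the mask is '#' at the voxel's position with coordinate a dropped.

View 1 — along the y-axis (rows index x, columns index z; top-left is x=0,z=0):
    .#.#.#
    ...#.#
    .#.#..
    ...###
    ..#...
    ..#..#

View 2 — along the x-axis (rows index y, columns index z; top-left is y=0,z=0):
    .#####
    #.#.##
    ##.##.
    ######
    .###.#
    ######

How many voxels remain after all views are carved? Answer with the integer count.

voxel count = 65

initial block: 6^3 = 216
step 1: project along y, AND mask (13/36) → |grid| = 78
step 2: project along x, AND mask (29/36) → |grid| = 65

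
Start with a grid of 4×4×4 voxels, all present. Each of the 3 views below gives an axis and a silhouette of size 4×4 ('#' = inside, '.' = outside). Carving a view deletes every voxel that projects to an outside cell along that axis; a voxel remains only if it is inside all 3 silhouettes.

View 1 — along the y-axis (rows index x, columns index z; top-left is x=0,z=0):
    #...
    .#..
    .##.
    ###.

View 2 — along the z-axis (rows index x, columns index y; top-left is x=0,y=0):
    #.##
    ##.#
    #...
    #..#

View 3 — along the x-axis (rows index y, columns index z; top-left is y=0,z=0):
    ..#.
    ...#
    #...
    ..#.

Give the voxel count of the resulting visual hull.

|visual hull| = 4

before carving: 64 voxels (4×4×4)
[1] y-view keeps 7 columns → grid now 28
[2] z-view keeps 9 columns → grid now 14
[3] x-view keeps 4 columns → grid now 4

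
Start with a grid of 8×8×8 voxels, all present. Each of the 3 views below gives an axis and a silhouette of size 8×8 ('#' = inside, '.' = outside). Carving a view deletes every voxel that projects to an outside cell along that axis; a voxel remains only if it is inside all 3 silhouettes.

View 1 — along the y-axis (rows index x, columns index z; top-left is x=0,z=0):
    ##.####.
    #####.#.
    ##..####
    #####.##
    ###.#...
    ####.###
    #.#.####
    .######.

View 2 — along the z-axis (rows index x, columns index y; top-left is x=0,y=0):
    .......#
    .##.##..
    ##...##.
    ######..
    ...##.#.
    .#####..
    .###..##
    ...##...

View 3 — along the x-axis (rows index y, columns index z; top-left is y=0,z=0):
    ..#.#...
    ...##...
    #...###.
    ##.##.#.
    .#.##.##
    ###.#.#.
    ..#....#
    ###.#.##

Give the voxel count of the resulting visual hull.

92 voxels

start: 8×8×8 = 512 voxels
after view 1 [y-axis, 48 of 64 cells solid] → remaining = 384
after view 2 [z-axis, 30 of 64 cells solid] → remaining = 185
after view 3 [x-axis, 31 of 64 cells solid] → remaining = 92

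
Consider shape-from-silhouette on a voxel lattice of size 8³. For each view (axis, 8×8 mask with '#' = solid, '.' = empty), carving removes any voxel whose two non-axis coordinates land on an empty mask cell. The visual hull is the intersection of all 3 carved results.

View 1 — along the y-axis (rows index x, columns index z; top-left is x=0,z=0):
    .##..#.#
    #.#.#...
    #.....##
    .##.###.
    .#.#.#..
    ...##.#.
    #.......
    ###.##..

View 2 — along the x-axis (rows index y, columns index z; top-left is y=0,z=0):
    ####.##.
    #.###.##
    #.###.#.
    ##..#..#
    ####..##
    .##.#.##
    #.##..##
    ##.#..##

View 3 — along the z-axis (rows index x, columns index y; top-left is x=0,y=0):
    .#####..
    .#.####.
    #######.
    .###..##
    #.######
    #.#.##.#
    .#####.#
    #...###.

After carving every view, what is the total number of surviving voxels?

initial block: 8^3 = 512
V1 y: intersect with XZ mask (27 set) -- 216 left
V2 x: intersect with YZ mask (42 set) -- 137 left
V3 z: intersect with XY mask (44 set) -- 90 left

voxel count = 90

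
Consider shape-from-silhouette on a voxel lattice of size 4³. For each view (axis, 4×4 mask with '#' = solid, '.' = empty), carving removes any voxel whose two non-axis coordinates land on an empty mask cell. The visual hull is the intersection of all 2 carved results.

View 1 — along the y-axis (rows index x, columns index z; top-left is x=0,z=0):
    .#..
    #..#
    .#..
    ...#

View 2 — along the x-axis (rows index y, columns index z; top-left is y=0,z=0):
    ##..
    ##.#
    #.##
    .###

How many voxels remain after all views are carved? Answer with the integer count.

before carving: 64 voxels (4×4×4)
step 1: project along y, AND mask (5/16) → |grid| = 20
step 2: project along x, AND mask (11/16) → |grid| = 15

|visual hull| = 15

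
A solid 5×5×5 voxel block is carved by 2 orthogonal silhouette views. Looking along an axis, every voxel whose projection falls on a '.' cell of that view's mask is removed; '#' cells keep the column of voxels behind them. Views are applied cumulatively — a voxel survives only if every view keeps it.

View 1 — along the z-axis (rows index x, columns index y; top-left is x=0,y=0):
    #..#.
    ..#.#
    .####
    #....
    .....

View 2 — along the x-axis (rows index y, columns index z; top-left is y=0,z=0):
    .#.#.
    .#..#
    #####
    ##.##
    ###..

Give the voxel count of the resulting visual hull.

start: 5×5×5 = 125 voxels
step 1: project along z, AND mask (9/25) → |grid| = 45
step 2: project along x, AND mask (16/25) → |grid| = 30

30 voxels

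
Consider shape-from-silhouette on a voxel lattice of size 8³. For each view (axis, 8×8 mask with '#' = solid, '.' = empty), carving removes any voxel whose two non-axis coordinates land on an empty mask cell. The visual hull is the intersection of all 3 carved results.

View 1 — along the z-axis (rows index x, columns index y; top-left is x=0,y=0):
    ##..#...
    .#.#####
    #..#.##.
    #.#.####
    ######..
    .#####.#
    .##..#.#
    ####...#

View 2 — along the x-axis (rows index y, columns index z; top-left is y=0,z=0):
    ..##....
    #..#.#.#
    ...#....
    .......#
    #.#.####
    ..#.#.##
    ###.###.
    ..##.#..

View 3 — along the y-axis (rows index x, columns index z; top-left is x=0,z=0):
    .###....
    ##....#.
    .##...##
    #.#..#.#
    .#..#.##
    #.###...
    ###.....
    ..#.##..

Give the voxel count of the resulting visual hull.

56 voxels

before carving: 512 voxels (8×8×8)
after view 1 [z-axis, 40 of 64 cells solid] → remaining = 320
after view 2 [x-axis, 27 of 64 cells solid] → remaining = 131
after view 3 [y-axis, 28 of 64 cells solid] → remaining = 56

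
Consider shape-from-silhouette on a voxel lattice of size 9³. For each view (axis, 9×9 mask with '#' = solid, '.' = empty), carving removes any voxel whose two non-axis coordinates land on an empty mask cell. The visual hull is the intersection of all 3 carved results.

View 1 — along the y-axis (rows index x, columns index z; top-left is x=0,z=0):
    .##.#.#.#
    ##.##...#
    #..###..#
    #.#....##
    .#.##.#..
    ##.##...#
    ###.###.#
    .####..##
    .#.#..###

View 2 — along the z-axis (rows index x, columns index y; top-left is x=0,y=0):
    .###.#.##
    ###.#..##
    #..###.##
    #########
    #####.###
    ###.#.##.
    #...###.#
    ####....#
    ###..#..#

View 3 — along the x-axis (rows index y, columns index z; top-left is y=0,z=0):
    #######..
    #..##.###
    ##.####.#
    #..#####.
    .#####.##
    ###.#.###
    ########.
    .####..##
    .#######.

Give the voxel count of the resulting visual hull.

initial block: 9^3 = 729
after view 1 [y-axis, 46 of 81 cells solid] → remaining = 414
after view 2 [z-axis, 56 of 81 cells solid] → remaining = 278
after view 3 [x-axis, 61 of 81 cells solid] → remaining = 211

211 voxels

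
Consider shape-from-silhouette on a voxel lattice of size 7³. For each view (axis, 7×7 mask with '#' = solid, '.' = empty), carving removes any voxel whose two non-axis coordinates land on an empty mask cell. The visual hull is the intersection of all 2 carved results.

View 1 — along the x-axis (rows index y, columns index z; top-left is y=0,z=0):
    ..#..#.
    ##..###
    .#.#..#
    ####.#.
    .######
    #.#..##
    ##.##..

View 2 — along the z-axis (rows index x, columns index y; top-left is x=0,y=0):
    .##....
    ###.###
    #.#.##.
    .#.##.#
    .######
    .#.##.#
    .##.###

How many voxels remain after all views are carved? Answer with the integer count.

before carving: 343 voxels (7×7×7)
step 1: project along x, AND mask (29/49) → |grid| = 203
step 2: project along z, AND mask (31/49) → |grid| = 136

|visual hull| = 136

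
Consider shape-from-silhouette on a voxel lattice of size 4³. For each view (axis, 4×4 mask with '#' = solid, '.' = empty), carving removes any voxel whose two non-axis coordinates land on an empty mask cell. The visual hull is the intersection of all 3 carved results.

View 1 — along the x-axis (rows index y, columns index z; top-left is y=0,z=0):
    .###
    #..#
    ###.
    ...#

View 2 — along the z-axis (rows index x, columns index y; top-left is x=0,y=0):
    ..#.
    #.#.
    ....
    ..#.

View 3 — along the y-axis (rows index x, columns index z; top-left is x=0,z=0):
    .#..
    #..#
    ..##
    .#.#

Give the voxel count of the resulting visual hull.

4 voxels

full grid |V| = 64
step 1: project along x, AND mask (9/16) → |grid| = 36
step 2: project along z, AND mask (4/16) → |grid| = 12
step 3: project along y, AND mask (7/16) → |grid| = 4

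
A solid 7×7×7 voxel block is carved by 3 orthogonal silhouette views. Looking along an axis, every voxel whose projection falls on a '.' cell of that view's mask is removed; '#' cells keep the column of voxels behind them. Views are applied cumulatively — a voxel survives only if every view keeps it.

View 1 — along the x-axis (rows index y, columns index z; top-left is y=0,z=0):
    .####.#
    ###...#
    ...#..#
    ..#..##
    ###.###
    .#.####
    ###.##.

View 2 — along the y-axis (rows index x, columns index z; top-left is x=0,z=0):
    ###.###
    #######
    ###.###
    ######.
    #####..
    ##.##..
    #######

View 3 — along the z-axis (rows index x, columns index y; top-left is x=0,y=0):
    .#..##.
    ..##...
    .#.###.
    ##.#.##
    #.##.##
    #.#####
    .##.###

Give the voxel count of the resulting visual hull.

full grid |V| = 343
step 1: project along x, AND mask (30/49) → |grid| = 210
step 2: project along y, AND mask (41/49) → |grid| = 173
step 3: project along z, AND mask (30/49) → |grid| = 102

102 voxels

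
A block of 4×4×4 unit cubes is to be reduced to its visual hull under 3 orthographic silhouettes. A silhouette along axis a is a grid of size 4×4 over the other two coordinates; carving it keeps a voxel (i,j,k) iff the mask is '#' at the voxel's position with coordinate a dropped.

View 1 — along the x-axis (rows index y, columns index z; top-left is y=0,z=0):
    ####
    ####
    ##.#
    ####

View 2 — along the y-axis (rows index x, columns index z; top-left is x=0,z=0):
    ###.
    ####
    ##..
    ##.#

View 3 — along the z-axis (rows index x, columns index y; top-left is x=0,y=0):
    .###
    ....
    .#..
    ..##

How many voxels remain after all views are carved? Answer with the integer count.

full grid |V| = 64
step 1: project along x, AND mask (15/16) → |grid| = 60
step 2: project along y, AND mask (12/16) → |grid| = 46
step 3: project along z, AND mask (6/16) → |grid| = 16

voxel count = 16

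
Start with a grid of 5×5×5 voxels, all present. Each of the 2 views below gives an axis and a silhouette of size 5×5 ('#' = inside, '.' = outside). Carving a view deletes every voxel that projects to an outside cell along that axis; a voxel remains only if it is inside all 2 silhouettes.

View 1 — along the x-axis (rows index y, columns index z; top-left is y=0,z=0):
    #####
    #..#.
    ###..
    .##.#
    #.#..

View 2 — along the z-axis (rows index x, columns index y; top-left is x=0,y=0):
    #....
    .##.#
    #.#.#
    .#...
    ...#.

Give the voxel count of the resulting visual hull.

initial block: 5^3 = 125
  1. axis=0 (YZ plane), |mask|=15  ⇒  voxels=75
  2. axis=2 (XY plane), |mask|=9  ⇒  voxels=27

remaining voxels: 27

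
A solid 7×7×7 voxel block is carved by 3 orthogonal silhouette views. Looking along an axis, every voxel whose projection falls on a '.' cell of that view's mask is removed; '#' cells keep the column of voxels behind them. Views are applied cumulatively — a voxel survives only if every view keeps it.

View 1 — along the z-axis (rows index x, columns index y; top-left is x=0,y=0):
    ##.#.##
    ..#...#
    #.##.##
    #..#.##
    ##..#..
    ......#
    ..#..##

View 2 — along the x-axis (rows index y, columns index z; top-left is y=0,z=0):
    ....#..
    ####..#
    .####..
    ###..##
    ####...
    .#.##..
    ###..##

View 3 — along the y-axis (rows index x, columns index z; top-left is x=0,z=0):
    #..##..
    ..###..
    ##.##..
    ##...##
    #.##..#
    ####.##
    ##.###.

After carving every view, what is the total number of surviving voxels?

voxel count = 52

initial block: 7^3 = 343
  1. axis=2 (XY plane), |mask|=23  ⇒  voxels=161
  2. axis=0 (YZ plane), |mask|=27  ⇒  voxels=87
  3. axis=1 (XZ plane), |mask|=29  ⇒  voxels=52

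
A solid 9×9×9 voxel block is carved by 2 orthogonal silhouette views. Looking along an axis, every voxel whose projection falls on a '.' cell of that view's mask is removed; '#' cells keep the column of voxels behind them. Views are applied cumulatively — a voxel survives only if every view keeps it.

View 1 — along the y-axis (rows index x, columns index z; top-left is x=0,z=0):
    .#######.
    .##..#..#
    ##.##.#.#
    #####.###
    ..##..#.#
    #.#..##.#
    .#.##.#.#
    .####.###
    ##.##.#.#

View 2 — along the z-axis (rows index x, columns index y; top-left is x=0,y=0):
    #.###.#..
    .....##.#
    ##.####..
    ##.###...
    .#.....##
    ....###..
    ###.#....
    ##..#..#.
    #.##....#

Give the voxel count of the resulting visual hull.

voxel count = 222

initial block: 9^3 = 729
[1] y-view keeps 52 columns → grid now 468
[2] z-view keeps 37 columns → grid now 222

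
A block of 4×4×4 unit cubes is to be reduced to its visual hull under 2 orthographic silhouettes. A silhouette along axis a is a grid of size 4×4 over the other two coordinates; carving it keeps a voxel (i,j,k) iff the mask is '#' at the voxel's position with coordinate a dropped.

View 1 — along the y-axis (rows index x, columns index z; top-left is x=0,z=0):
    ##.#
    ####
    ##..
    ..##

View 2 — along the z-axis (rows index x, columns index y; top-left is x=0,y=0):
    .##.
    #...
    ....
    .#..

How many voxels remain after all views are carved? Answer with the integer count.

start: 4×4×4 = 64 voxels
[1] y-view keeps 11 columns → grid now 44
[2] z-view keeps 4 columns → grid now 12

|visual hull| = 12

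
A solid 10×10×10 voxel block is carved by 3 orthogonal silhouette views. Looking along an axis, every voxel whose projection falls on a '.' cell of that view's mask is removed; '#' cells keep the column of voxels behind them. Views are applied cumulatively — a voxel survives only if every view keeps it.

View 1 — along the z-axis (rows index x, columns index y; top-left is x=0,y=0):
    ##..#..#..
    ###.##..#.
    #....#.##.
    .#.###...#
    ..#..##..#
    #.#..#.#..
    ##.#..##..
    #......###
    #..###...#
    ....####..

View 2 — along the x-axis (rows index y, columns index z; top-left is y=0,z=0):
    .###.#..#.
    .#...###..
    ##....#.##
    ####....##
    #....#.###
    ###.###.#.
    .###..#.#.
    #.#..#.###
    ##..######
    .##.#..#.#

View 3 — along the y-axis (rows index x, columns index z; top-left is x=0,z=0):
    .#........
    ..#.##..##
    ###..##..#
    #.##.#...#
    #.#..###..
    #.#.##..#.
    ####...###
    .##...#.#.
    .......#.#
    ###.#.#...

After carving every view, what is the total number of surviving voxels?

full grid |V| = 1000
step 1: project along z, AND mask (45/100) → |grid| = 450
step 2: project along x, AND mask (56/100) → |grid| = 253
step 3: project along y, AND mask (45/100) → |grid| = 120

|visual hull| = 120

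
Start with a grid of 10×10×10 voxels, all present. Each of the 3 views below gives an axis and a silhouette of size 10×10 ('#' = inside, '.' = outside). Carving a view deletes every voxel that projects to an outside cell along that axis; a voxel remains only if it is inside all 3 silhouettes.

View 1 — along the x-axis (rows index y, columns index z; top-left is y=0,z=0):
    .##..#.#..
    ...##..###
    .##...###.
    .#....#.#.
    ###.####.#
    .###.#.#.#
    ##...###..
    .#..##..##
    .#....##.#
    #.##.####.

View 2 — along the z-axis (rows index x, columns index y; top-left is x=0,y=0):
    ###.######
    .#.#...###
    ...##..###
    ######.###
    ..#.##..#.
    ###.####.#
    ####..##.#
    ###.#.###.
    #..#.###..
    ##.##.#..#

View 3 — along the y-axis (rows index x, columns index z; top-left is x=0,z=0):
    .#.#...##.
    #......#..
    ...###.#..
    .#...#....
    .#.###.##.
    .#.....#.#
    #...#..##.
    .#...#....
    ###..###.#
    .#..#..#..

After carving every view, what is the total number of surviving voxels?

start: 10×10×10 = 1000 voxels
V1 x: intersect with YZ mask (52 set) -- 520 left
V2 z: intersect with XY mask (65 set) -- 340 left
V3 y: intersect with XZ mask (37 set) -- 131 left

remaining voxels: 131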